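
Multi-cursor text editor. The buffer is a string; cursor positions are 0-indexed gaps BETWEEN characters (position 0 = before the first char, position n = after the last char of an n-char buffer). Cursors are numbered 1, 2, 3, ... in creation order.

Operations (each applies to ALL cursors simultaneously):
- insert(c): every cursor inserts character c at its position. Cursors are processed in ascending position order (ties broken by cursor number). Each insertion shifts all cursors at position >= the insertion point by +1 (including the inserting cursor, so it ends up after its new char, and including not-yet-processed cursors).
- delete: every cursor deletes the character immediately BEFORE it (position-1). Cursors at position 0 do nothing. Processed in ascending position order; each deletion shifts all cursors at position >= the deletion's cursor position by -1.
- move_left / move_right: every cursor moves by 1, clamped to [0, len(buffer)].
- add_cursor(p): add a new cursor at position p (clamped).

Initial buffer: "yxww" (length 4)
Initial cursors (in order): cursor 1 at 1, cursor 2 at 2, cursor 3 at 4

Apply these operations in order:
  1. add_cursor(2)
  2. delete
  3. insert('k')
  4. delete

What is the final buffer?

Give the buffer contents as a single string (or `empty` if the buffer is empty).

After op 1 (add_cursor(2)): buffer="yxww" (len 4), cursors c1@1 c2@2 c4@2 c3@4, authorship ....
After op 2 (delete): buffer="w" (len 1), cursors c1@0 c2@0 c4@0 c3@1, authorship .
After op 3 (insert('k')): buffer="kkkwk" (len 5), cursors c1@3 c2@3 c4@3 c3@5, authorship 124.3
After op 4 (delete): buffer="w" (len 1), cursors c1@0 c2@0 c4@0 c3@1, authorship .

Answer: w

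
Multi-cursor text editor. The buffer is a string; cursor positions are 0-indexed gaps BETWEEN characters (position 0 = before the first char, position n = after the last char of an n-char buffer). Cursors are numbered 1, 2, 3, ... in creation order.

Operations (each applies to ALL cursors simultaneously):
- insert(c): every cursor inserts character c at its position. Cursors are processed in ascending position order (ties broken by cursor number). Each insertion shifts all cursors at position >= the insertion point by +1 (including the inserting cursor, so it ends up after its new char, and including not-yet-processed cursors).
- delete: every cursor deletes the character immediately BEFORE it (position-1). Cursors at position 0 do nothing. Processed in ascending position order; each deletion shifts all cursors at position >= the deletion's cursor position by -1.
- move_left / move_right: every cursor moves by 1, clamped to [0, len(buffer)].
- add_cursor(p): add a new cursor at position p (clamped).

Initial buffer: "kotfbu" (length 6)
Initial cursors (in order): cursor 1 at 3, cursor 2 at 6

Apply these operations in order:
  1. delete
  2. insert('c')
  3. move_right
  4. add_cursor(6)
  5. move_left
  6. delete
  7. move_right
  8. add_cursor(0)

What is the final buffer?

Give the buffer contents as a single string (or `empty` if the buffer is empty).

Answer: koc

Derivation:
After op 1 (delete): buffer="kofb" (len 4), cursors c1@2 c2@4, authorship ....
After op 2 (insert('c')): buffer="kocfbc" (len 6), cursors c1@3 c2@6, authorship ..1..2
After op 3 (move_right): buffer="kocfbc" (len 6), cursors c1@4 c2@6, authorship ..1..2
After op 4 (add_cursor(6)): buffer="kocfbc" (len 6), cursors c1@4 c2@6 c3@6, authorship ..1..2
After op 5 (move_left): buffer="kocfbc" (len 6), cursors c1@3 c2@5 c3@5, authorship ..1..2
After op 6 (delete): buffer="koc" (len 3), cursors c1@2 c2@2 c3@2, authorship ..2
After op 7 (move_right): buffer="koc" (len 3), cursors c1@3 c2@3 c3@3, authorship ..2
After op 8 (add_cursor(0)): buffer="koc" (len 3), cursors c4@0 c1@3 c2@3 c3@3, authorship ..2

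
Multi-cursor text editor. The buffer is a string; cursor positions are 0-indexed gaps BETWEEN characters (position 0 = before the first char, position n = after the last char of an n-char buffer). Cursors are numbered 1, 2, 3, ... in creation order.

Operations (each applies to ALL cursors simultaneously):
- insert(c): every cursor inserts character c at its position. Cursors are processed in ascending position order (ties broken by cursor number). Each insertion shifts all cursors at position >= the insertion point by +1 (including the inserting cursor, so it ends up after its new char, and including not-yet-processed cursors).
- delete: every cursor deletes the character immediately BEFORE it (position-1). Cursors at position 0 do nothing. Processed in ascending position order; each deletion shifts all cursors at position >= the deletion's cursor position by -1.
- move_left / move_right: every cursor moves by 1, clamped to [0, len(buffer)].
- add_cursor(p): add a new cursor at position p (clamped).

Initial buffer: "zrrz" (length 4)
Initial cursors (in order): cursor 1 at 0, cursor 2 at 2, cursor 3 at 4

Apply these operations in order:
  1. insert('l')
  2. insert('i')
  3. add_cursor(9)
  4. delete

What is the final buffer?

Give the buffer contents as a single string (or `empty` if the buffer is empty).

After op 1 (insert('l')): buffer="lzrlrzl" (len 7), cursors c1@1 c2@4 c3@7, authorship 1..2..3
After op 2 (insert('i')): buffer="lizrlirzli" (len 10), cursors c1@2 c2@6 c3@10, authorship 11..22..33
After op 3 (add_cursor(9)): buffer="lizrlirzli" (len 10), cursors c1@2 c2@6 c4@9 c3@10, authorship 11..22..33
After op 4 (delete): buffer="lzrlrz" (len 6), cursors c1@1 c2@4 c3@6 c4@6, authorship 1..2..

Answer: lzrlrz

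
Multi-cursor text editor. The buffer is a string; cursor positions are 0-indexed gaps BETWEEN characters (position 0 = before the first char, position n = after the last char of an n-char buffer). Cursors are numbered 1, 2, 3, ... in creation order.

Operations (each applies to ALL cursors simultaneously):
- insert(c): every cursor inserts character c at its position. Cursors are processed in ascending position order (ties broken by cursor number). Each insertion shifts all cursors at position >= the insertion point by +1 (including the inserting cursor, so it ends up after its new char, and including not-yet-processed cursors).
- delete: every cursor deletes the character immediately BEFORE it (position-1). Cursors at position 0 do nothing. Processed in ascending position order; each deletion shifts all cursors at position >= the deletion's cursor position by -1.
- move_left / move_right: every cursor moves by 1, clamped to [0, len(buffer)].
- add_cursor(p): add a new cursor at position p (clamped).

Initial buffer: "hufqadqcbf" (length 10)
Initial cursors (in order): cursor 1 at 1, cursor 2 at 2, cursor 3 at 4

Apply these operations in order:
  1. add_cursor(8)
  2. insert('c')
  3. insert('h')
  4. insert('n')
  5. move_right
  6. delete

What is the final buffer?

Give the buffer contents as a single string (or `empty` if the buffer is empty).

After op 1 (add_cursor(8)): buffer="hufqadqcbf" (len 10), cursors c1@1 c2@2 c3@4 c4@8, authorship ..........
After op 2 (insert('c')): buffer="hcucfqcadqccbf" (len 14), cursors c1@2 c2@4 c3@7 c4@12, authorship .1.2..3....4..
After op 3 (insert('h')): buffer="hchuchfqchadqcchbf" (len 18), cursors c1@3 c2@6 c3@10 c4@16, authorship .11.22..33....44..
After op 4 (insert('n')): buffer="hchnuchnfqchnadqcchnbf" (len 22), cursors c1@4 c2@8 c3@13 c4@20, authorship .111.222..333....444..
After op 5 (move_right): buffer="hchnuchnfqchnadqcchnbf" (len 22), cursors c1@5 c2@9 c3@14 c4@21, authorship .111.222..333....444..
After op 6 (delete): buffer="hchnchnqchndqcchnf" (len 18), cursors c1@4 c2@7 c3@11 c4@17, authorship .111222.333...444.

Answer: hchnchnqchndqcchnf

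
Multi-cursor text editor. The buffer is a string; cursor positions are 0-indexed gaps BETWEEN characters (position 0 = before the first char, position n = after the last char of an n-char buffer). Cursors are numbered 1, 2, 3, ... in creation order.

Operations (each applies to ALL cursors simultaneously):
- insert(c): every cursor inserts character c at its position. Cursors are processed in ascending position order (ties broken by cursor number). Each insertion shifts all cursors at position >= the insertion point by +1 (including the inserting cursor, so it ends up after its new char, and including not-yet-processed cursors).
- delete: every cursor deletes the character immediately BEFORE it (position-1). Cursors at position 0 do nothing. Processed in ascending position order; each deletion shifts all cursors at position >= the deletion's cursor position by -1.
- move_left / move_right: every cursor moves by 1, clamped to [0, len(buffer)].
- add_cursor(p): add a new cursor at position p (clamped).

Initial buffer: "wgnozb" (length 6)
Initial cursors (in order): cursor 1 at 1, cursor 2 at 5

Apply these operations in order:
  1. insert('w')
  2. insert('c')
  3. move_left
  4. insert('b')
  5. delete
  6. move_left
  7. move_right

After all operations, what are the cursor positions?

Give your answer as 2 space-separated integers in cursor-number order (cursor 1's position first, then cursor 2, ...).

Answer: 2 8

Derivation:
After op 1 (insert('w')): buffer="wwgnozwb" (len 8), cursors c1@2 c2@7, authorship .1....2.
After op 2 (insert('c')): buffer="wwcgnozwcb" (len 10), cursors c1@3 c2@9, authorship .11....22.
After op 3 (move_left): buffer="wwcgnozwcb" (len 10), cursors c1@2 c2@8, authorship .11....22.
After op 4 (insert('b')): buffer="wwbcgnozwbcb" (len 12), cursors c1@3 c2@10, authorship .111....222.
After op 5 (delete): buffer="wwcgnozwcb" (len 10), cursors c1@2 c2@8, authorship .11....22.
After op 6 (move_left): buffer="wwcgnozwcb" (len 10), cursors c1@1 c2@7, authorship .11....22.
After op 7 (move_right): buffer="wwcgnozwcb" (len 10), cursors c1@2 c2@8, authorship .11....22.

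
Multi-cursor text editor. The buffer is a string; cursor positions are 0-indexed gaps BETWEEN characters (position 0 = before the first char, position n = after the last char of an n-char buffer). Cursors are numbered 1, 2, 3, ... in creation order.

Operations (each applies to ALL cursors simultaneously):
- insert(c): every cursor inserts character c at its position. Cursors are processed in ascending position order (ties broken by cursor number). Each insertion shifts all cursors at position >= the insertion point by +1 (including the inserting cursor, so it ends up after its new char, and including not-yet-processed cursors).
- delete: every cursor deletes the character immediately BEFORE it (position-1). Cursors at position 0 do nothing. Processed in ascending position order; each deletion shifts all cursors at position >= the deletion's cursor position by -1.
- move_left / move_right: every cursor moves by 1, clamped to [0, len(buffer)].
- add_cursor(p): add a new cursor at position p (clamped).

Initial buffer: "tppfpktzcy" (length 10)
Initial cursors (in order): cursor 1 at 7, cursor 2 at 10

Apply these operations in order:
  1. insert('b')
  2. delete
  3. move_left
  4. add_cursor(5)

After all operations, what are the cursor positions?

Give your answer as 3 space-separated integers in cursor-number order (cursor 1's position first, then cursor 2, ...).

Answer: 6 9 5

Derivation:
After op 1 (insert('b')): buffer="tppfpktbzcyb" (len 12), cursors c1@8 c2@12, authorship .......1...2
After op 2 (delete): buffer="tppfpktzcy" (len 10), cursors c1@7 c2@10, authorship ..........
After op 3 (move_left): buffer="tppfpktzcy" (len 10), cursors c1@6 c2@9, authorship ..........
After op 4 (add_cursor(5)): buffer="tppfpktzcy" (len 10), cursors c3@5 c1@6 c2@9, authorship ..........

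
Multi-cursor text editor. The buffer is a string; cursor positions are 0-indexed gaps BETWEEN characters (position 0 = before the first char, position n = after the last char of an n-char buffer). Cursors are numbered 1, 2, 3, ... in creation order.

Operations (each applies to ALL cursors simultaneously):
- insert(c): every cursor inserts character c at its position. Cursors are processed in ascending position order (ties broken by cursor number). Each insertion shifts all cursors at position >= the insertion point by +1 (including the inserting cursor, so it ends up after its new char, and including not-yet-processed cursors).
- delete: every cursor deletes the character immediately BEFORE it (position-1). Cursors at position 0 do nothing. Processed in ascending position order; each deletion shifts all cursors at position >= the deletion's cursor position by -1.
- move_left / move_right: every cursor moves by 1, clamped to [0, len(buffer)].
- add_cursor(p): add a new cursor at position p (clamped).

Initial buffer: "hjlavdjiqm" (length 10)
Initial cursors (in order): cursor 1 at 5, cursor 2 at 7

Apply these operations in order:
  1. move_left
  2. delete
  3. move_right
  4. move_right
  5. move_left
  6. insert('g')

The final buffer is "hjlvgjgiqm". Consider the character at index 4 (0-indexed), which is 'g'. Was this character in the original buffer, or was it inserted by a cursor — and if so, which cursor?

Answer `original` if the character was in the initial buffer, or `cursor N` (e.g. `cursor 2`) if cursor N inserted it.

Answer: cursor 1

Derivation:
After op 1 (move_left): buffer="hjlavdjiqm" (len 10), cursors c1@4 c2@6, authorship ..........
After op 2 (delete): buffer="hjlvjiqm" (len 8), cursors c1@3 c2@4, authorship ........
After op 3 (move_right): buffer="hjlvjiqm" (len 8), cursors c1@4 c2@5, authorship ........
After op 4 (move_right): buffer="hjlvjiqm" (len 8), cursors c1@5 c2@6, authorship ........
After op 5 (move_left): buffer="hjlvjiqm" (len 8), cursors c1@4 c2@5, authorship ........
After op 6 (insert('g')): buffer="hjlvgjgiqm" (len 10), cursors c1@5 c2@7, authorship ....1.2...
Authorship (.=original, N=cursor N): . . . . 1 . 2 . . .
Index 4: author = 1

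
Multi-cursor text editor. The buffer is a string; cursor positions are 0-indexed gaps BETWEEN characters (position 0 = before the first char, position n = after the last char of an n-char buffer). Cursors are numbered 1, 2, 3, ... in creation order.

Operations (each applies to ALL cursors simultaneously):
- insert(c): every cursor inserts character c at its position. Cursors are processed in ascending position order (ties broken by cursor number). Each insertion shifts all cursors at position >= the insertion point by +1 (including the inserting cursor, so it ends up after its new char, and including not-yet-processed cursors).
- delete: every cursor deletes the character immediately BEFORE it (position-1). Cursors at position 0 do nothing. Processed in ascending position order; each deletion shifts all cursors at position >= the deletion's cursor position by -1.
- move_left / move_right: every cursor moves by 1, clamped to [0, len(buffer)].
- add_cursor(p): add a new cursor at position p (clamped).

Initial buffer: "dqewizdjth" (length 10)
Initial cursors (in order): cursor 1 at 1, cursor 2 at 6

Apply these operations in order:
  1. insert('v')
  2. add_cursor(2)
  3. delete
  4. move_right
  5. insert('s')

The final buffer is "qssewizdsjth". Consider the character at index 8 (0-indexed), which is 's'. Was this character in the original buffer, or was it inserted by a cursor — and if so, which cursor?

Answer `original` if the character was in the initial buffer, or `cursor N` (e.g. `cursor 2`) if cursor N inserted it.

After op 1 (insert('v')): buffer="dvqewizvdjth" (len 12), cursors c1@2 c2@8, authorship .1.....2....
After op 2 (add_cursor(2)): buffer="dvqewizvdjth" (len 12), cursors c1@2 c3@2 c2@8, authorship .1.....2....
After op 3 (delete): buffer="qewizdjth" (len 9), cursors c1@0 c3@0 c2@5, authorship .........
After op 4 (move_right): buffer="qewizdjth" (len 9), cursors c1@1 c3@1 c2@6, authorship .........
After op 5 (insert('s')): buffer="qssewizdsjth" (len 12), cursors c1@3 c3@3 c2@9, authorship .13.....2...
Authorship (.=original, N=cursor N): . 1 3 . . . . . 2 . . .
Index 8: author = 2

Answer: cursor 2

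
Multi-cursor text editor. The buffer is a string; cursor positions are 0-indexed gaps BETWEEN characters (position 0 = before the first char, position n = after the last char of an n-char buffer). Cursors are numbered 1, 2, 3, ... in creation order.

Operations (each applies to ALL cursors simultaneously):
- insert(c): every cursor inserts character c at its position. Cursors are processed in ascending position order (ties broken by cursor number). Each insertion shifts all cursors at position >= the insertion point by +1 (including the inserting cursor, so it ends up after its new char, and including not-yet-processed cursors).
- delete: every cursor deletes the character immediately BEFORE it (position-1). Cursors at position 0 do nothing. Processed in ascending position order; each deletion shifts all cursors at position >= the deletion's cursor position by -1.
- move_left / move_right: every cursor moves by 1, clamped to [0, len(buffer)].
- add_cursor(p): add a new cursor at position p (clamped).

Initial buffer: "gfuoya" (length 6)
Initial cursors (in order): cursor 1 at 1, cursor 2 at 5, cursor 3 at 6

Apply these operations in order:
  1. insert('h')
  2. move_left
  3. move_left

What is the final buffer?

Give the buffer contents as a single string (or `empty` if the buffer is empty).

Answer: ghfuoyhah

Derivation:
After op 1 (insert('h')): buffer="ghfuoyhah" (len 9), cursors c1@2 c2@7 c3@9, authorship .1....2.3
After op 2 (move_left): buffer="ghfuoyhah" (len 9), cursors c1@1 c2@6 c3@8, authorship .1....2.3
After op 3 (move_left): buffer="ghfuoyhah" (len 9), cursors c1@0 c2@5 c3@7, authorship .1....2.3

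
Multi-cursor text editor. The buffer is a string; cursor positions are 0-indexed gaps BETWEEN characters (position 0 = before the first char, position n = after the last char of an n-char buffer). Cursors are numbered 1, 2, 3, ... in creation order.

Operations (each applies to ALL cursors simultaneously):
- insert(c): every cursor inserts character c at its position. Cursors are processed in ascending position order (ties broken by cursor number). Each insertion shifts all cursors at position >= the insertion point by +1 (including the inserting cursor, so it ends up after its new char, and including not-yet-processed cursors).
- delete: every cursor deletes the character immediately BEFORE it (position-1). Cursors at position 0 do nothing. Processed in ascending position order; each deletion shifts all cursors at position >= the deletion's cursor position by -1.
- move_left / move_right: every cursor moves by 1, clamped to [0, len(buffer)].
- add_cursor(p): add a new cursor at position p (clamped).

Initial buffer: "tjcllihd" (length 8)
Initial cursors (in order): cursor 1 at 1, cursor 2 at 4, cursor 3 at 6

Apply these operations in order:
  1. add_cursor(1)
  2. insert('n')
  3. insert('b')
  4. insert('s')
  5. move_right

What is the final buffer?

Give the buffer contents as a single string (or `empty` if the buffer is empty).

After op 1 (add_cursor(1)): buffer="tjcllihd" (len 8), cursors c1@1 c4@1 c2@4 c3@6, authorship ........
After op 2 (insert('n')): buffer="tnnjclnlinhd" (len 12), cursors c1@3 c4@3 c2@7 c3@10, authorship .14...2..3..
After op 3 (insert('b')): buffer="tnnbbjclnblinbhd" (len 16), cursors c1@5 c4@5 c2@10 c3@14, authorship .1414...22..33..
After op 4 (insert('s')): buffer="tnnbbssjclnbslinbshd" (len 20), cursors c1@7 c4@7 c2@13 c3@18, authorship .141414...222..333..
After op 5 (move_right): buffer="tnnbbssjclnbslinbshd" (len 20), cursors c1@8 c4@8 c2@14 c3@19, authorship .141414...222..333..

Answer: tnnbbssjclnbslinbshd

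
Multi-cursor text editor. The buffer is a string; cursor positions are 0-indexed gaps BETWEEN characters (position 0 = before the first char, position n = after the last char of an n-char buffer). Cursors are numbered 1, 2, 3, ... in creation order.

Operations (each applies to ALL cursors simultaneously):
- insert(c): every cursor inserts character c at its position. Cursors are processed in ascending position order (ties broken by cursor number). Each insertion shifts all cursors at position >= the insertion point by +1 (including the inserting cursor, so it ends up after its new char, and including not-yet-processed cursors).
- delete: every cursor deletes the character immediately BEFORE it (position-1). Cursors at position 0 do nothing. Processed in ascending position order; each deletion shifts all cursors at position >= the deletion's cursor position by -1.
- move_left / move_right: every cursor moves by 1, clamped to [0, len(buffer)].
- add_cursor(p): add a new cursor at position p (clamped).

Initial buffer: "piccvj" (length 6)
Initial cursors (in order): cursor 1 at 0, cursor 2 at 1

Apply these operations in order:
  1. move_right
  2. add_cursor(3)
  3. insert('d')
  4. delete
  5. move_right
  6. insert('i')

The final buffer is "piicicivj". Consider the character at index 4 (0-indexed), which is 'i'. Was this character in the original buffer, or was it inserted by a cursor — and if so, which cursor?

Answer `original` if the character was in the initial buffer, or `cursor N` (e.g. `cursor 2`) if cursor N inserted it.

Answer: cursor 2

Derivation:
After op 1 (move_right): buffer="piccvj" (len 6), cursors c1@1 c2@2, authorship ......
After op 2 (add_cursor(3)): buffer="piccvj" (len 6), cursors c1@1 c2@2 c3@3, authorship ......
After op 3 (insert('d')): buffer="pdidcdcvj" (len 9), cursors c1@2 c2@4 c3@6, authorship .1.2.3...
After op 4 (delete): buffer="piccvj" (len 6), cursors c1@1 c2@2 c3@3, authorship ......
After op 5 (move_right): buffer="piccvj" (len 6), cursors c1@2 c2@3 c3@4, authorship ......
After op 6 (insert('i')): buffer="piicicivj" (len 9), cursors c1@3 c2@5 c3@7, authorship ..1.2.3..
Authorship (.=original, N=cursor N): . . 1 . 2 . 3 . .
Index 4: author = 2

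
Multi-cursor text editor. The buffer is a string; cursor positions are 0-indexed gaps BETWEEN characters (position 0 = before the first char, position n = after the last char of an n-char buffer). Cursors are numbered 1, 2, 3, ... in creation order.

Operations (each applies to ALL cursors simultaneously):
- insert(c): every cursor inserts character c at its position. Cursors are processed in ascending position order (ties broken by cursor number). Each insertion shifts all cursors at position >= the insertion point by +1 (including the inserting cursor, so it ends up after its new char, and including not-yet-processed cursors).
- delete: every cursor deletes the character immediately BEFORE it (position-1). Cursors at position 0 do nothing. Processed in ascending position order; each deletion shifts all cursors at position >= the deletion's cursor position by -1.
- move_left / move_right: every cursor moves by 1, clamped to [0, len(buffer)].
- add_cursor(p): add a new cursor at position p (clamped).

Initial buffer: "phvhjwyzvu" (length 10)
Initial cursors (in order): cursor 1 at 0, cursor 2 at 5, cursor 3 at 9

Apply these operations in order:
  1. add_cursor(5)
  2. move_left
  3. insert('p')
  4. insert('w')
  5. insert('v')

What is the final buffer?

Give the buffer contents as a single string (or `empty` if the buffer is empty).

After op 1 (add_cursor(5)): buffer="phvhjwyzvu" (len 10), cursors c1@0 c2@5 c4@5 c3@9, authorship ..........
After op 2 (move_left): buffer="phvhjwyzvu" (len 10), cursors c1@0 c2@4 c4@4 c3@8, authorship ..........
After op 3 (insert('p')): buffer="pphvhppjwyzpvu" (len 14), cursors c1@1 c2@7 c4@7 c3@12, authorship 1....24....3..
After op 4 (insert('w')): buffer="pwphvhppwwjwyzpwvu" (len 18), cursors c1@2 c2@10 c4@10 c3@16, authorship 11....2424....33..
After op 5 (insert('v')): buffer="pwvphvhppwwvvjwyzpwvvu" (len 22), cursors c1@3 c2@13 c4@13 c3@20, authorship 111....242424....333..

Answer: pwvphvhppwwvvjwyzpwvvu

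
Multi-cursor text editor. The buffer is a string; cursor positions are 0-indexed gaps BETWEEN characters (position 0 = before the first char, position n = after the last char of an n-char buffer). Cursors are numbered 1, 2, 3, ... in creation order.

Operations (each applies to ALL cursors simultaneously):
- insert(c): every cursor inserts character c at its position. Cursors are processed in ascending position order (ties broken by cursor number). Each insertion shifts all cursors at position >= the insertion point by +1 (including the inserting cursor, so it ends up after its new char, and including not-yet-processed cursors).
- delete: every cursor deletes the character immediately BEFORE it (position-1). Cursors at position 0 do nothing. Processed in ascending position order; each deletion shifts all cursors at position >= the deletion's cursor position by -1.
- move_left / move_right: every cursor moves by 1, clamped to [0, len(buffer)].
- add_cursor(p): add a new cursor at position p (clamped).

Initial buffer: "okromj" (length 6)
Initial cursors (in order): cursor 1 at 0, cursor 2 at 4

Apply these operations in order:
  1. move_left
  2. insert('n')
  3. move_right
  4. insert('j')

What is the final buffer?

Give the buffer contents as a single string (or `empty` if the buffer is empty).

After op 1 (move_left): buffer="okromj" (len 6), cursors c1@0 c2@3, authorship ......
After op 2 (insert('n')): buffer="nokrnomj" (len 8), cursors c1@1 c2@5, authorship 1...2...
After op 3 (move_right): buffer="nokrnomj" (len 8), cursors c1@2 c2@6, authorship 1...2...
After op 4 (insert('j')): buffer="nojkrnojmj" (len 10), cursors c1@3 c2@8, authorship 1.1..2.2..

Answer: nojkrnojmj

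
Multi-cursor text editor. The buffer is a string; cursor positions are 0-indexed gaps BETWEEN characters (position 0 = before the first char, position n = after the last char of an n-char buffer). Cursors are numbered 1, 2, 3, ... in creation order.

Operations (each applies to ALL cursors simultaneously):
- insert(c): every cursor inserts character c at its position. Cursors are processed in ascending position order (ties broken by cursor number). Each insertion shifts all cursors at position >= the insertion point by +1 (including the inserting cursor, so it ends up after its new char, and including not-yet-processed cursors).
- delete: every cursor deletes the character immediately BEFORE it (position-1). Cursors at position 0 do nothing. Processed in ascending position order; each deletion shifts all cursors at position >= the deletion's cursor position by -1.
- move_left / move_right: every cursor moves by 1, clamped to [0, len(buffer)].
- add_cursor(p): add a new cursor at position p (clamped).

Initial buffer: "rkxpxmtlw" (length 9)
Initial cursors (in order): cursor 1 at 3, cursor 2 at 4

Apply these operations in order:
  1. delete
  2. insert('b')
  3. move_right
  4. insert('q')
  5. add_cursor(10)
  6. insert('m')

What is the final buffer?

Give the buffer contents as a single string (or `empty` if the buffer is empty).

Answer: rkbbxqqmmmtlmw

Derivation:
After op 1 (delete): buffer="rkxmtlw" (len 7), cursors c1@2 c2@2, authorship .......
After op 2 (insert('b')): buffer="rkbbxmtlw" (len 9), cursors c1@4 c2@4, authorship ..12.....
After op 3 (move_right): buffer="rkbbxmtlw" (len 9), cursors c1@5 c2@5, authorship ..12.....
After op 4 (insert('q')): buffer="rkbbxqqmtlw" (len 11), cursors c1@7 c2@7, authorship ..12.12....
After op 5 (add_cursor(10)): buffer="rkbbxqqmtlw" (len 11), cursors c1@7 c2@7 c3@10, authorship ..12.12....
After op 6 (insert('m')): buffer="rkbbxqqmmmtlmw" (len 14), cursors c1@9 c2@9 c3@13, authorship ..12.1212...3.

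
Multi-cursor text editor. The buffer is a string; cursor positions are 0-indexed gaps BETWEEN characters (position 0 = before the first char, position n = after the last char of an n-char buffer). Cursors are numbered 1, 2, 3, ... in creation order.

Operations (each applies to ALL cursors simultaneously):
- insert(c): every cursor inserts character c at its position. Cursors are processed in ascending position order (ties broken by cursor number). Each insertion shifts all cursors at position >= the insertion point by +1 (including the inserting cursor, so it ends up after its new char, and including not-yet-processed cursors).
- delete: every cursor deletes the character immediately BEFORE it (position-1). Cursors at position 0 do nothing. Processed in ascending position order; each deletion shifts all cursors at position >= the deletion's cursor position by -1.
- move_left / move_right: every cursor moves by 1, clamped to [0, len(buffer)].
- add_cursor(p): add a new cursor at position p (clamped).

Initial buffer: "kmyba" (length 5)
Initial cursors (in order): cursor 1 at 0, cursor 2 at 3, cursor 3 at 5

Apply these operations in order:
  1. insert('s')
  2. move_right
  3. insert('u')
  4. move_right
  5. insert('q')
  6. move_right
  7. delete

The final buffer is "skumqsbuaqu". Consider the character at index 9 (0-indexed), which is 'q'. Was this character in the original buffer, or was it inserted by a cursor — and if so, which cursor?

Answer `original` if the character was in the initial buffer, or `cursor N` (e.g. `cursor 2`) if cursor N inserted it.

After op 1 (insert('s')): buffer="skmysbas" (len 8), cursors c1@1 c2@5 c3@8, authorship 1...2..3
After op 2 (move_right): buffer="skmysbas" (len 8), cursors c1@2 c2@6 c3@8, authorship 1...2..3
After op 3 (insert('u')): buffer="skumysbuasu" (len 11), cursors c1@3 c2@8 c3@11, authorship 1.1..2.2.33
After op 4 (move_right): buffer="skumysbuasu" (len 11), cursors c1@4 c2@9 c3@11, authorship 1.1..2.2.33
After op 5 (insert('q')): buffer="skumqysbuaqsuq" (len 14), cursors c1@5 c2@11 c3@14, authorship 1.1.1.2.2.2333
After op 6 (move_right): buffer="skumqysbuaqsuq" (len 14), cursors c1@6 c2@12 c3@14, authorship 1.1.1.2.2.2333
After op 7 (delete): buffer="skumqsbuaqu" (len 11), cursors c1@5 c2@10 c3@11, authorship 1.1.12.2.23
Authorship (.=original, N=cursor N): 1 . 1 . 1 2 . 2 . 2 3
Index 9: author = 2

Answer: cursor 2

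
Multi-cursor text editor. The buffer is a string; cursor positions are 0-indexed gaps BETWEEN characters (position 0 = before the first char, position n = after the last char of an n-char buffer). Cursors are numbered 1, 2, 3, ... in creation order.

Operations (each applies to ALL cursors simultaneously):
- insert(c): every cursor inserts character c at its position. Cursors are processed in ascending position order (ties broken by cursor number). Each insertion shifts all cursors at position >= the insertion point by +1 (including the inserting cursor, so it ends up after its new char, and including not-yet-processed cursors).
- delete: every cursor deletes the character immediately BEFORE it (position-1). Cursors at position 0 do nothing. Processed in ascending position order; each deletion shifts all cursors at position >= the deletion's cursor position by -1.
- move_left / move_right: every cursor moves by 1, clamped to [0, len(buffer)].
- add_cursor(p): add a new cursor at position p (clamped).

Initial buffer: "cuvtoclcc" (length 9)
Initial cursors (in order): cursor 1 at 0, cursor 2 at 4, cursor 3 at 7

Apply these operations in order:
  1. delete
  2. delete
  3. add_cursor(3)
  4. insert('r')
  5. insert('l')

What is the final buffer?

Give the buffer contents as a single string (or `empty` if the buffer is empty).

After op 1 (delete): buffer="cuvoccc" (len 7), cursors c1@0 c2@3 c3@5, authorship .......
After op 2 (delete): buffer="cuocc" (len 5), cursors c1@0 c2@2 c3@3, authorship .....
After op 3 (add_cursor(3)): buffer="cuocc" (len 5), cursors c1@0 c2@2 c3@3 c4@3, authorship .....
After op 4 (insert('r')): buffer="rcurorrcc" (len 9), cursors c1@1 c2@4 c3@7 c4@7, authorship 1..2.34..
After op 5 (insert('l')): buffer="rlcurlorrllcc" (len 13), cursors c1@2 c2@6 c3@11 c4@11, authorship 11..22.3434..

Answer: rlcurlorrllcc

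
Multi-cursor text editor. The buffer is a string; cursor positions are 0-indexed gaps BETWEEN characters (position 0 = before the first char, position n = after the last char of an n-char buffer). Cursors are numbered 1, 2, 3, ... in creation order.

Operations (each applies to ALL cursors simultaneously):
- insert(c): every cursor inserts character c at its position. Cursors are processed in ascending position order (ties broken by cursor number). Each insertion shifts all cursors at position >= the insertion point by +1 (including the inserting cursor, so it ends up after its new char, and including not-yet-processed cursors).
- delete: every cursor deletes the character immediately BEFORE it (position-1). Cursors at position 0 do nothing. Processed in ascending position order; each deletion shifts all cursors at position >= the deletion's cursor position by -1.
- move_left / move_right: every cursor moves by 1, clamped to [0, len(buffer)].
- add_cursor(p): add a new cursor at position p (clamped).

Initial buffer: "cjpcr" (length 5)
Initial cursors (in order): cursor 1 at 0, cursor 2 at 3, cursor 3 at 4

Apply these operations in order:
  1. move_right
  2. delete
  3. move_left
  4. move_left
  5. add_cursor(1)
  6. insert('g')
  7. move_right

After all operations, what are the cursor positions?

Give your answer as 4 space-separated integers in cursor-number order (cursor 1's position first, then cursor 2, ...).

After op 1 (move_right): buffer="cjpcr" (len 5), cursors c1@1 c2@4 c3@5, authorship .....
After op 2 (delete): buffer="jp" (len 2), cursors c1@0 c2@2 c3@2, authorship ..
After op 3 (move_left): buffer="jp" (len 2), cursors c1@0 c2@1 c3@1, authorship ..
After op 4 (move_left): buffer="jp" (len 2), cursors c1@0 c2@0 c3@0, authorship ..
After op 5 (add_cursor(1)): buffer="jp" (len 2), cursors c1@0 c2@0 c3@0 c4@1, authorship ..
After op 6 (insert('g')): buffer="gggjgp" (len 6), cursors c1@3 c2@3 c3@3 c4@5, authorship 123.4.
After op 7 (move_right): buffer="gggjgp" (len 6), cursors c1@4 c2@4 c3@4 c4@6, authorship 123.4.

Answer: 4 4 4 6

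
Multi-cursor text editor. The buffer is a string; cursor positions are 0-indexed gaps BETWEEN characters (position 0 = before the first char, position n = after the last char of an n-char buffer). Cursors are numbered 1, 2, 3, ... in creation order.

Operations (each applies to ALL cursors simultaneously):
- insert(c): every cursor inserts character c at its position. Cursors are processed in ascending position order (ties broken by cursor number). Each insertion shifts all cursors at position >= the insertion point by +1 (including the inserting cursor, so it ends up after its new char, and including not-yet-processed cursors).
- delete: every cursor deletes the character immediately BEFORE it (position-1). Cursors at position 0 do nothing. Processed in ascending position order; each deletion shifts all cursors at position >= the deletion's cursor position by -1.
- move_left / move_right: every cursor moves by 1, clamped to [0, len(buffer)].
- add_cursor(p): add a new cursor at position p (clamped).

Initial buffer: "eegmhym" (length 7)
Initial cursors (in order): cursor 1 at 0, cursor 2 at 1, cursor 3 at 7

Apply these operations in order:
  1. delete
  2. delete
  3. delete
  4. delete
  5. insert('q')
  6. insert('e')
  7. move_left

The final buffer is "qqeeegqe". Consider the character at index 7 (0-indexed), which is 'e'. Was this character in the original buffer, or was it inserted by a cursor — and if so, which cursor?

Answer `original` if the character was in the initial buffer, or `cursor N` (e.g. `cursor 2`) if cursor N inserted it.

Answer: cursor 3

Derivation:
After op 1 (delete): buffer="egmhy" (len 5), cursors c1@0 c2@0 c3@5, authorship .....
After op 2 (delete): buffer="egmh" (len 4), cursors c1@0 c2@0 c3@4, authorship ....
After op 3 (delete): buffer="egm" (len 3), cursors c1@0 c2@0 c3@3, authorship ...
After op 4 (delete): buffer="eg" (len 2), cursors c1@0 c2@0 c3@2, authorship ..
After op 5 (insert('q')): buffer="qqegq" (len 5), cursors c1@2 c2@2 c3@5, authorship 12..3
After op 6 (insert('e')): buffer="qqeeegqe" (len 8), cursors c1@4 c2@4 c3@8, authorship 1212..33
After op 7 (move_left): buffer="qqeeegqe" (len 8), cursors c1@3 c2@3 c3@7, authorship 1212..33
Authorship (.=original, N=cursor N): 1 2 1 2 . . 3 3
Index 7: author = 3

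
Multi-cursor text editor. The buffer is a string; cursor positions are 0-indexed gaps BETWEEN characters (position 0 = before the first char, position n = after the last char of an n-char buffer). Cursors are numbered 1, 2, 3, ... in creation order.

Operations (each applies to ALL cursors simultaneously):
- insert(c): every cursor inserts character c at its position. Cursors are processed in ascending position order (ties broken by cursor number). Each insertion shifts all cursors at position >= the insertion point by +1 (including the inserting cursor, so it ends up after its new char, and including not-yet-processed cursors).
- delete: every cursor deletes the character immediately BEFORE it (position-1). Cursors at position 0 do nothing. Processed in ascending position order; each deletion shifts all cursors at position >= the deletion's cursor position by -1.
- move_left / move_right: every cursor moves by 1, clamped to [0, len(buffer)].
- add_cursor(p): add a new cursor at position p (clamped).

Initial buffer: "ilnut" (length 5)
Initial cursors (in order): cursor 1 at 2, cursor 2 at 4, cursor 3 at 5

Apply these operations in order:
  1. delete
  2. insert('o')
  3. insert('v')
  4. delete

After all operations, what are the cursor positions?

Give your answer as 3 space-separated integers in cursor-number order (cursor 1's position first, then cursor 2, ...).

After op 1 (delete): buffer="in" (len 2), cursors c1@1 c2@2 c3@2, authorship ..
After op 2 (insert('o')): buffer="ionoo" (len 5), cursors c1@2 c2@5 c3@5, authorship .1.23
After op 3 (insert('v')): buffer="iovnoovv" (len 8), cursors c1@3 c2@8 c3@8, authorship .11.2323
After op 4 (delete): buffer="ionoo" (len 5), cursors c1@2 c2@5 c3@5, authorship .1.23

Answer: 2 5 5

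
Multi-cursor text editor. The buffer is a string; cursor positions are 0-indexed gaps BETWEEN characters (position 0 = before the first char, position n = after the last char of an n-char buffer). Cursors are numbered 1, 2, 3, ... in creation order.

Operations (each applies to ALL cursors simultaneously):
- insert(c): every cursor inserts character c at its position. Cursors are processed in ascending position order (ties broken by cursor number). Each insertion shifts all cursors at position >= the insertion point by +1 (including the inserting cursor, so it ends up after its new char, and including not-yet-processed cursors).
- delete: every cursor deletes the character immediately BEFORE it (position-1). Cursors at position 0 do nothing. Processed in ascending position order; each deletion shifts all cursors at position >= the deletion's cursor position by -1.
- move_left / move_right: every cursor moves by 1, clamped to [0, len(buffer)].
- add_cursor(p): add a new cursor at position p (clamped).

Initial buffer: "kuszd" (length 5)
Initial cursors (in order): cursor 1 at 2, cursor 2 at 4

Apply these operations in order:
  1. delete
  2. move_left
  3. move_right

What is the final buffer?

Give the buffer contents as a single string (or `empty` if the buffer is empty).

After op 1 (delete): buffer="ksd" (len 3), cursors c1@1 c2@2, authorship ...
After op 2 (move_left): buffer="ksd" (len 3), cursors c1@0 c2@1, authorship ...
After op 3 (move_right): buffer="ksd" (len 3), cursors c1@1 c2@2, authorship ...

Answer: ksd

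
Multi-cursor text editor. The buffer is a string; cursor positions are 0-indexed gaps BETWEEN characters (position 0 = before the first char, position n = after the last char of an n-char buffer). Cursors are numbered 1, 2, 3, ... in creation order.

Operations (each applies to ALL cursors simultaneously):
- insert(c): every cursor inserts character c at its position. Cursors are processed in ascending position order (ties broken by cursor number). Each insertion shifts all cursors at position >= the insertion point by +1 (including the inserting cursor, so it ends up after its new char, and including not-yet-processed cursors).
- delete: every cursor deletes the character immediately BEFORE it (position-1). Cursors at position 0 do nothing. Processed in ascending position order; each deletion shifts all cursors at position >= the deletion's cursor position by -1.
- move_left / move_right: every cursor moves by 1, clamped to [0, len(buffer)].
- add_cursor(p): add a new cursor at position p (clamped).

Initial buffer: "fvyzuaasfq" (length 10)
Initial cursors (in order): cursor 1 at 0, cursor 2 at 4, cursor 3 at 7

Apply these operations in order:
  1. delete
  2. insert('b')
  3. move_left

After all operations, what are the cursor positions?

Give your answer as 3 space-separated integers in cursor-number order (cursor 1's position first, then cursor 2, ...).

After op 1 (delete): buffer="fvyuasfq" (len 8), cursors c1@0 c2@3 c3@5, authorship ........
After op 2 (insert('b')): buffer="bfvybuabsfq" (len 11), cursors c1@1 c2@5 c3@8, authorship 1...2..3...
After op 3 (move_left): buffer="bfvybuabsfq" (len 11), cursors c1@0 c2@4 c3@7, authorship 1...2..3...

Answer: 0 4 7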